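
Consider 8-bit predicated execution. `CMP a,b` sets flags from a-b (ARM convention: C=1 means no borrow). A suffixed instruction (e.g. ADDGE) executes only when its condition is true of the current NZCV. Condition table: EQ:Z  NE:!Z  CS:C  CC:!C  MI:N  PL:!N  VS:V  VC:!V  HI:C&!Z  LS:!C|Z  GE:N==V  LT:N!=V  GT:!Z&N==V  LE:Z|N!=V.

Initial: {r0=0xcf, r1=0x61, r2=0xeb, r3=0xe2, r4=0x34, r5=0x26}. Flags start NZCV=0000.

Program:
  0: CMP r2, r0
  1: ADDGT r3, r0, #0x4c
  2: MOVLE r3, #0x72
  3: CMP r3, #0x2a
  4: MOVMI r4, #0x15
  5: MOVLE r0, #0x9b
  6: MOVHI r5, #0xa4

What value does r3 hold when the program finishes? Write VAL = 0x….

VAL = 0x1b

[0] flags=0010 → (cmp)
[1] flags=0010 GT?T → r3=0x1b
[2] flags=0010 LE?F → skip
[3] flags=1000 → (cmp)
[4] flags=1000 MI?T → r4=0x15
[5] flags=1000 LE?T → r0=0x9b
[6] flags=1000 HI?F → skip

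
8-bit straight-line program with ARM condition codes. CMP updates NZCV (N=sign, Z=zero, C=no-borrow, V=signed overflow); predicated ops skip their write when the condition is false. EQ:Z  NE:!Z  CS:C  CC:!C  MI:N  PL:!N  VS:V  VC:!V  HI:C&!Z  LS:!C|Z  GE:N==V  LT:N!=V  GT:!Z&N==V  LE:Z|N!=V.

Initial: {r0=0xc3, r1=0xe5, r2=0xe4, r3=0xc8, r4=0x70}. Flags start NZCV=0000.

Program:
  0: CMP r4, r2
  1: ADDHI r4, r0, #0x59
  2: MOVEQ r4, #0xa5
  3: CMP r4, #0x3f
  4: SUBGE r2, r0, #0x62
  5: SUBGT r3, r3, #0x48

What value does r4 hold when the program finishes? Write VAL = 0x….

[0] flags=1001 → (cmp)
[1] flags=1001 HI?F → skip
[2] flags=1001 EQ?F → skip
[3] flags=0010 → (cmp)
[4] flags=0010 GE?T → r2=0x61
[5] flags=0010 GT?T → r3=0x80

VAL = 0x70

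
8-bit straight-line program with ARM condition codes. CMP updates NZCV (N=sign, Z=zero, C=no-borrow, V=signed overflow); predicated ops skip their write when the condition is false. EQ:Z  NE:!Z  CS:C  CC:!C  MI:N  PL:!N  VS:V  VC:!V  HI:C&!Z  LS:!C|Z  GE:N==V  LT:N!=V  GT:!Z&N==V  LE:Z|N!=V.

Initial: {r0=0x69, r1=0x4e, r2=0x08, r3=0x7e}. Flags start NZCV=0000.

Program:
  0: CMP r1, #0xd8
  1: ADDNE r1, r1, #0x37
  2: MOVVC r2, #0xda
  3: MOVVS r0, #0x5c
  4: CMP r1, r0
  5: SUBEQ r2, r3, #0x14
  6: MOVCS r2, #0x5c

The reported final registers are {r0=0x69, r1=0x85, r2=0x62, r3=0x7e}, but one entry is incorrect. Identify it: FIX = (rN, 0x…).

[0] flags=0000 → (cmp)
[1] flags=0000 NE?T → r1=0x85
[2] flags=0000 VC?T → r2=0xda
[3] flags=0000 VS?F → skip
[4] flags=0011 → (cmp)
[5] flags=0011 EQ?F → skip
[6] flags=0011 CS?T → r2=0x5c

FIX = (r2, 0x5c)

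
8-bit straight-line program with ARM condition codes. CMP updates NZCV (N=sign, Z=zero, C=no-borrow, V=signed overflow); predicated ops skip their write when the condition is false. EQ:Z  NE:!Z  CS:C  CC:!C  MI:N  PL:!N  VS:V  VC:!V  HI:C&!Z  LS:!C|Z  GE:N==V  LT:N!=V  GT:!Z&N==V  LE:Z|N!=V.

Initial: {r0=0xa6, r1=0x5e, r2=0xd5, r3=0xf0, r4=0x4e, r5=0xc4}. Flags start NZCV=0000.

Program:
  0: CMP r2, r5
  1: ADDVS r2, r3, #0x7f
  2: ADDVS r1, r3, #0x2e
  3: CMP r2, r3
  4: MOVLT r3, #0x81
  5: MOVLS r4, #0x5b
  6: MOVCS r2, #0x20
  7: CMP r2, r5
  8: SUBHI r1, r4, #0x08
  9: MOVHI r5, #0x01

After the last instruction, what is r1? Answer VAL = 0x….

0: ✓ CMP  NZCV=0010
1: · ADDVS
2: · ADDVS
3: ✓ CMP  NZCV=1000
4: ✓ MOVLT  r3←0x81
5: ✓ MOVLS  r4←0x5b
6: · MOVCS
7: ✓ CMP  NZCV=0010
8: ✓ SUBHI  r1←0x53
9: ✓ MOVHI  r5←0x01

VAL = 0x53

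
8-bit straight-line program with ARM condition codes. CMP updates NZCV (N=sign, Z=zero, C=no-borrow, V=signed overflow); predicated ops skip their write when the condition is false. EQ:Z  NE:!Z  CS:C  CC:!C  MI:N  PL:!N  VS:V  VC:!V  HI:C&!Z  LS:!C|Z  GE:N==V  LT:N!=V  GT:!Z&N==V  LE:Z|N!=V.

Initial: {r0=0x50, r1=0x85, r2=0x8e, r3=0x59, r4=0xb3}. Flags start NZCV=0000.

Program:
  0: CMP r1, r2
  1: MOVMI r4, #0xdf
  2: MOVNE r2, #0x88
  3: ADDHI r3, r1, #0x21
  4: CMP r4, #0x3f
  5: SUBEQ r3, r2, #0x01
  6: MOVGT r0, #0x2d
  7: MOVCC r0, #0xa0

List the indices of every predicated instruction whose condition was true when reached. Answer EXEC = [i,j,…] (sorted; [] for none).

EXEC = [1,2]

[0] flags=1000 → (cmp)
[1] flags=1000 MI?T → r4=0xdf
[2] flags=1000 NE?T → r2=0x88
[3] flags=1000 HI?F → skip
[4] flags=1010 → (cmp)
[5] flags=1010 EQ?F → skip
[6] flags=1010 GT?F → skip
[7] flags=1010 CC?F → skip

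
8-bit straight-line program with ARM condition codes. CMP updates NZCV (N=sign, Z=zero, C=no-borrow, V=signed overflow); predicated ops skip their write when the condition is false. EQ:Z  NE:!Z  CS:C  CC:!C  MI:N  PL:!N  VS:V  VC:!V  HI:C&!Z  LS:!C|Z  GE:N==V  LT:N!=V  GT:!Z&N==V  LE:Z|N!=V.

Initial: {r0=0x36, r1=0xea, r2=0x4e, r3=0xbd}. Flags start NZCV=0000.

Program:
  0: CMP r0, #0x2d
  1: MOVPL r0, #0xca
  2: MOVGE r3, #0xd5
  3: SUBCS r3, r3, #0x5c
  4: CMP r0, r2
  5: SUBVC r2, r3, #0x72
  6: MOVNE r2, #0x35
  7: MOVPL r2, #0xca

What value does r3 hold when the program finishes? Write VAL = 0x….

0: ✓ CMP  NZCV=0010
1: ✓ MOVPL  r0←0xca
2: ✓ MOVGE  r3←0xd5
3: ✓ SUBCS  r3←0x79
4: ✓ CMP  NZCV=0011
5: · SUBVC
6: ✓ MOVNE  r2←0x35
7: ✓ MOVPL  r2←0xca

VAL = 0x79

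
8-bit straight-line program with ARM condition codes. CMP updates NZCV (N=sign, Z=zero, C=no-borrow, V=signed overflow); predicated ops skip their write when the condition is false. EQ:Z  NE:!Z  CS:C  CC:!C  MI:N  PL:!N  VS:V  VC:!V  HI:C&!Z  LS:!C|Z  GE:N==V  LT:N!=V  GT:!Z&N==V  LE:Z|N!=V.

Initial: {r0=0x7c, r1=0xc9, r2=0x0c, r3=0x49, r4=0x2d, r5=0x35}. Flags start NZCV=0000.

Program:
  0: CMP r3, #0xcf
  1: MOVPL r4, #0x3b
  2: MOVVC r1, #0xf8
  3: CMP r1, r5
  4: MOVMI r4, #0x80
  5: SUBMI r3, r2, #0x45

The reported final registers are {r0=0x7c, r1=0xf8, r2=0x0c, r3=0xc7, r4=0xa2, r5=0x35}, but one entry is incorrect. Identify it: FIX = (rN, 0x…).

[0] flags=0000 → (cmp)
[1] flags=0000 PL?T → r4=0x3b
[2] flags=0000 VC?T → r1=0xf8
[3] flags=1010 → (cmp)
[4] flags=1010 MI?T → r4=0x80
[5] flags=1010 MI?T → r3=0xc7

FIX = (r4, 0x80)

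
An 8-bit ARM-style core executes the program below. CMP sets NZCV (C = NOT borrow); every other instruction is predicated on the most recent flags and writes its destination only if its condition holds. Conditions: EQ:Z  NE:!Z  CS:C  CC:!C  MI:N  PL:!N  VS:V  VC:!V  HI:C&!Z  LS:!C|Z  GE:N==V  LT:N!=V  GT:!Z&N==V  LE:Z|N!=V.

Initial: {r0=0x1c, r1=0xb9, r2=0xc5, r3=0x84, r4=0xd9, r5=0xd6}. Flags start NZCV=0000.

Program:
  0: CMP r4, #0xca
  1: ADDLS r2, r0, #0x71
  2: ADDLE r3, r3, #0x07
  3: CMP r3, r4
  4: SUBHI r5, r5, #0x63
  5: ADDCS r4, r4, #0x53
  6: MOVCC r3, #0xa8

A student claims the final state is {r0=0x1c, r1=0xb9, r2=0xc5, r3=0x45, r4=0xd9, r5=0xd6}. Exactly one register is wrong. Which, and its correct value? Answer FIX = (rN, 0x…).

[0] flags=0010 → (cmp)
[1] flags=0010 LS?F → skip
[2] flags=0010 LE?F → skip
[3] flags=1000 → (cmp)
[4] flags=1000 HI?F → skip
[5] flags=1000 CS?F → skip
[6] flags=1000 CC?T → r3=0xa8

FIX = (r3, 0xa8)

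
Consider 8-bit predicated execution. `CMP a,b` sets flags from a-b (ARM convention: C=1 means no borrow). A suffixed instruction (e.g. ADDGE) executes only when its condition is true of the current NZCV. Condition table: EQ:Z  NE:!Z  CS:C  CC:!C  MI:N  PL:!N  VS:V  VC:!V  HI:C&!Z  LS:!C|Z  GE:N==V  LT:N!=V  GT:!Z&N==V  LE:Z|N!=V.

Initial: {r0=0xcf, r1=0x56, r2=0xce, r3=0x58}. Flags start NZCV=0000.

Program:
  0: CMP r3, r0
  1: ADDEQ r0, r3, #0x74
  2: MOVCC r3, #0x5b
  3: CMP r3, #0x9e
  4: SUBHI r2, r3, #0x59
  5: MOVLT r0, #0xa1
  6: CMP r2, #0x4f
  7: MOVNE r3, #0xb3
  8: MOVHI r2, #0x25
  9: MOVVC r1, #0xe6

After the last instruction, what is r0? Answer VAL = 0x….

VAL = 0xcf

[0] flags=1001 → (cmp)
[1] flags=1001 EQ?F → skip
[2] flags=1001 CC?T → r3=0x5b
[3] flags=1001 → (cmp)
[4] flags=1001 HI?F → skip
[5] flags=1001 LT?F → skip
[6] flags=0011 → (cmp)
[7] flags=0011 NE?T → r3=0xb3
[8] flags=0011 HI?T → r2=0x25
[9] flags=0011 VC?F → skip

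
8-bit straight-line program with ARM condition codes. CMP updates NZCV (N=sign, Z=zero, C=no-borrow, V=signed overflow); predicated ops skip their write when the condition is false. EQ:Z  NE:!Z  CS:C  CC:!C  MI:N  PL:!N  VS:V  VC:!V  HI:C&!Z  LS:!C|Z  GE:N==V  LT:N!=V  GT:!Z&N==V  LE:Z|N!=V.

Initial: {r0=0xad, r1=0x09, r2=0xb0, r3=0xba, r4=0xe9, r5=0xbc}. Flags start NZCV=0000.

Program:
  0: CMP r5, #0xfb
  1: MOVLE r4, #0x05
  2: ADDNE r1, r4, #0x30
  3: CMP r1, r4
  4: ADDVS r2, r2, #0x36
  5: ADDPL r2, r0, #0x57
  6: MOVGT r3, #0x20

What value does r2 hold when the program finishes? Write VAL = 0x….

0: ✓ CMP  NZCV=1000
1: ✓ MOVLE  r4←0x05
2: ✓ ADDNE  r1←0x35
3: ✓ CMP  NZCV=0010
4: · ADDVS
5: ✓ ADDPL  r2←0x04
6: ✓ MOVGT  r3←0x20

VAL = 0x04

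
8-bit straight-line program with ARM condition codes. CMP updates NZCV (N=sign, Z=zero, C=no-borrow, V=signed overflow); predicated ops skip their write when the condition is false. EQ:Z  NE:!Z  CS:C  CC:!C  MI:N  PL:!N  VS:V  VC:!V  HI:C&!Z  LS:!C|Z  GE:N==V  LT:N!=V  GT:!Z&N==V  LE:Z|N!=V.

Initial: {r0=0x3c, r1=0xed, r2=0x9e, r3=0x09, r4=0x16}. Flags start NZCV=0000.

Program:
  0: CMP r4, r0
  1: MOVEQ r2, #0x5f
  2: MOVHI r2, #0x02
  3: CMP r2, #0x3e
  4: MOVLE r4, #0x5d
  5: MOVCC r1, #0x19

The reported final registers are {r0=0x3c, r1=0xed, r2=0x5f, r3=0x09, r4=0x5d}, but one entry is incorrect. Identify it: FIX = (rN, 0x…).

[0] flags=1000 → (cmp)
[1] flags=1000 EQ?F → skip
[2] flags=1000 HI?F → skip
[3] flags=0011 → (cmp)
[4] flags=0011 LE?T → r4=0x5d
[5] flags=0011 CC?F → skip

FIX = (r2, 0x9e)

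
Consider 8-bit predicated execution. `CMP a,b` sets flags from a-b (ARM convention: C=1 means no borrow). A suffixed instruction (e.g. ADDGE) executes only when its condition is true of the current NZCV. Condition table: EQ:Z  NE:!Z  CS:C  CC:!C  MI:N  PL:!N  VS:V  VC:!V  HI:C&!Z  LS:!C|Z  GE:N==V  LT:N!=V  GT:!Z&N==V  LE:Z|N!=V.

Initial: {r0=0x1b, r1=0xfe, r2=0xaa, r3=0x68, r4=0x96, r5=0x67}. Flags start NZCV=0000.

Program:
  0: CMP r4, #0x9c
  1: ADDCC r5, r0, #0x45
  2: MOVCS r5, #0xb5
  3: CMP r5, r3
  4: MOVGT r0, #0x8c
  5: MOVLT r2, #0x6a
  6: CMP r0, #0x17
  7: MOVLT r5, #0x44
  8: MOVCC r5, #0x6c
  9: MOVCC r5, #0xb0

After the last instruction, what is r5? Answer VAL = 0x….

VAL = 0x60

[0] flags=1000 → (cmp)
[1] flags=1000 CC?T → r5=0x60
[2] flags=1000 CS?F → skip
[3] flags=1000 → (cmp)
[4] flags=1000 GT?F → skip
[5] flags=1000 LT?T → r2=0x6a
[6] flags=0010 → (cmp)
[7] flags=0010 LT?F → skip
[8] flags=0010 CC?F → skip
[9] flags=0010 CC?F → skip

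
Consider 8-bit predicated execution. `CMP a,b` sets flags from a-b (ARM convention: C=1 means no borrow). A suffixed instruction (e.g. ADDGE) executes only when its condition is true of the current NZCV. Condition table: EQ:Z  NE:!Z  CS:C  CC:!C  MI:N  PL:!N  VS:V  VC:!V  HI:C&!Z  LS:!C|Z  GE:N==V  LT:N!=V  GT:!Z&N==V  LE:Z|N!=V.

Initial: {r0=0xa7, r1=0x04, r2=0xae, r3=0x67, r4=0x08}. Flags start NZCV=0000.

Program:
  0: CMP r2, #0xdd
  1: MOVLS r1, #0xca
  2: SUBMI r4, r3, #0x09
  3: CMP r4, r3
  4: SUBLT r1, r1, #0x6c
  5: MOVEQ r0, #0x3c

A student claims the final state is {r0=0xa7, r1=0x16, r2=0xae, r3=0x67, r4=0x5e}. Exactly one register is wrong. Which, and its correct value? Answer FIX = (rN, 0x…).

FIX = (r1, 0x5e)

0: ✓ CMP  NZCV=1000
1: ✓ MOVLS  r1←0xca
2: ✓ SUBMI  r4←0x5e
3: ✓ CMP  NZCV=1000
4: ✓ SUBLT  r1←0x5e
5: · MOVEQ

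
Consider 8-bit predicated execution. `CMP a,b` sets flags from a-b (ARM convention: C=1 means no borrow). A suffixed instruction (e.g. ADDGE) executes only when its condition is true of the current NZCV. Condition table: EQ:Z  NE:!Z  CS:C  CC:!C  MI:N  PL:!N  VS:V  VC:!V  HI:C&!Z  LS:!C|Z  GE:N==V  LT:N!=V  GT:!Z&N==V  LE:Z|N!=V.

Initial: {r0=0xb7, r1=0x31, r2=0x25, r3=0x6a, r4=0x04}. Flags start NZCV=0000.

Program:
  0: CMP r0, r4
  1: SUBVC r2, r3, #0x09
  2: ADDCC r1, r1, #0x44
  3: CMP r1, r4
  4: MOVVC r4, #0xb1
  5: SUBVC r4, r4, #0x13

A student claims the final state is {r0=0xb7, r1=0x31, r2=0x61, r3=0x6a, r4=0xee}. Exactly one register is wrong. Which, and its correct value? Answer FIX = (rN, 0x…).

FIX = (r4, 0x9e)

0: ✓ CMP  NZCV=1010
1: ✓ SUBVC  r2←0x61
2: · ADDCC
3: ✓ CMP  NZCV=0010
4: ✓ MOVVC  r4←0xb1
5: ✓ SUBVC  r4←0x9e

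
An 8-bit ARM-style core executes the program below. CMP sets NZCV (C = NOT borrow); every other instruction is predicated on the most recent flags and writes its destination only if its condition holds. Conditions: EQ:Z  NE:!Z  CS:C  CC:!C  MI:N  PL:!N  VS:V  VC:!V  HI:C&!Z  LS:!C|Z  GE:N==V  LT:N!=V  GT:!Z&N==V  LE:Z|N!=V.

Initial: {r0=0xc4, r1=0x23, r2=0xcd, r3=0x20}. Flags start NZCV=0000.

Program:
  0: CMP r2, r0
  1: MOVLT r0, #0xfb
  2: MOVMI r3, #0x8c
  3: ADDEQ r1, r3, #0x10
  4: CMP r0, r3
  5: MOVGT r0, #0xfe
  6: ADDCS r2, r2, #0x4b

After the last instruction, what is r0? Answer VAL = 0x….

VAL = 0xc4

[0] flags=0010 → (cmp)
[1] flags=0010 LT?F → skip
[2] flags=0010 MI?F → skip
[3] flags=0010 EQ?F → skip
[4] flags=1010 → (cmp)
[5] flags=1010 GT?F → skip
[6] flags=1010 CS?T → r2=0x18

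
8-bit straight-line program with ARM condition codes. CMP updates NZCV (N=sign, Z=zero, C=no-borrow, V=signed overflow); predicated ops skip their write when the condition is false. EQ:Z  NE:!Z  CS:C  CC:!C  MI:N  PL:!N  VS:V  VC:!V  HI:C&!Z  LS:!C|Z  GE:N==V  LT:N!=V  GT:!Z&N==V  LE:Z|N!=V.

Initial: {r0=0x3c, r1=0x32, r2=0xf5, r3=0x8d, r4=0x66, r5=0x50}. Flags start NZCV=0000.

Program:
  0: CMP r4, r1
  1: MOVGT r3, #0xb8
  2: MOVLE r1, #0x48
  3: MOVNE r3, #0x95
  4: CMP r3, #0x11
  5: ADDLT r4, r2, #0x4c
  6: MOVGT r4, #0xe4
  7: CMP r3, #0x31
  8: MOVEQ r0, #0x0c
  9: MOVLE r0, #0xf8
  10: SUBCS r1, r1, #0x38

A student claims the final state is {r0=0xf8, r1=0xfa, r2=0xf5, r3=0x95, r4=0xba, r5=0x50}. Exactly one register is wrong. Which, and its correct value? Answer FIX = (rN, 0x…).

0: ✓ CMP  NZCV=0010
1: ✓ MOVGT  r3←0xb8
2: · MOVLE
3: ✓ MOVNE  r3←0x95
4: ✓ CMP  NZCV=1010
5: ✓ ADDLT  r4←0x41
6: · MOVGT
7: ✓ CMP  NZCV=0011
8: · MOVEQ
9: ✓ MOVLE  r0←0xf8
10: ✓ SUBCS  r1←0xfa

FIX = (r4, 0x41)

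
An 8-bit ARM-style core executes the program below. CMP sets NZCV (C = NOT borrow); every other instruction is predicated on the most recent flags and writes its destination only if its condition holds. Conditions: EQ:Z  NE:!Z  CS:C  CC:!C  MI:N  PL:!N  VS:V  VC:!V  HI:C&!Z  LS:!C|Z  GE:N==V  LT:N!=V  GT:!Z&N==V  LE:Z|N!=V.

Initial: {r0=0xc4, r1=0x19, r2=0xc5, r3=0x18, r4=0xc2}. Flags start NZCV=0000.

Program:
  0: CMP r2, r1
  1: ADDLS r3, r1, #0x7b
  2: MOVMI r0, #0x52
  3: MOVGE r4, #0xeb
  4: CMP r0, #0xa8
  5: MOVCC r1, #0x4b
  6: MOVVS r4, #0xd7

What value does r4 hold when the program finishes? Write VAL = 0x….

VAL = 0xd7

[0] flags=1010 → (cmp)
[1] flags=1010 LS?F → skip
[2] flags=1010 MI?T → r0=0x52
[3] flags=1010 GE?F → skip
[4] flags=1001 → (cmp)
[5] flags=1001 CC?T → r1=0x4b
[6] flags=1001 VS?T → r4=0xd7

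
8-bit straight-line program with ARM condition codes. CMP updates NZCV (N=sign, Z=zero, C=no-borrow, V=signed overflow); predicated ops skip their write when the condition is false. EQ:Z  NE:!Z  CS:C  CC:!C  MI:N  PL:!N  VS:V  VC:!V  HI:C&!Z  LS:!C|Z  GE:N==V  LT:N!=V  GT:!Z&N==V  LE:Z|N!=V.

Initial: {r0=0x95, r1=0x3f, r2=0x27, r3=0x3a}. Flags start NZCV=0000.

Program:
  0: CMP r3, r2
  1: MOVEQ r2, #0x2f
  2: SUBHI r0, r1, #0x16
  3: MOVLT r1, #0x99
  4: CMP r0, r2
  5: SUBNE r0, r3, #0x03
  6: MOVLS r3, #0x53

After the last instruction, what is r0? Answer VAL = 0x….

0: ✓ CMP  NZCV=0010
1: · MOVEQ
2: ✓ SUBHI  r0←0x29
3: · MOVLT
4: ✓ CMP  NZCV=0010
5: ✓ SUBNE  r0←0x37
6: · MOVLS

VAL = 0x37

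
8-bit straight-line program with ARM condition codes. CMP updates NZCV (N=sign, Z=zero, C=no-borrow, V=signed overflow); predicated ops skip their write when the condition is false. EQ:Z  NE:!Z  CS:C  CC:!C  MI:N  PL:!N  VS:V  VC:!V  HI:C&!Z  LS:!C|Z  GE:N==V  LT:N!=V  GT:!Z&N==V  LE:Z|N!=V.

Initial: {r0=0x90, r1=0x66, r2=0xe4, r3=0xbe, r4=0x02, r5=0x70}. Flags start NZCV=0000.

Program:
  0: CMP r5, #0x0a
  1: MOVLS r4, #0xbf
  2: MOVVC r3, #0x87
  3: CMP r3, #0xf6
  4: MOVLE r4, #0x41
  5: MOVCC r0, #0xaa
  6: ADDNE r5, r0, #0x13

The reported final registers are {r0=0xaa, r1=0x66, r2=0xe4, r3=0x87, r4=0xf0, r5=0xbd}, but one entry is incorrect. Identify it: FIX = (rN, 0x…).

[0] flags=0010 → (cmp)
[1] flags=0010 LS?F → skip
[2] flags=0010 VC?T → r3=0x87
[3] flags=1000 → (cmp)
[4] flags=1000 LE?T → r4=0x41
[5] flags=1000 CC?T → r0=0xaa
[6] flags=1000 NE?T → r5=0xbd

FIX = (r4, 0x41)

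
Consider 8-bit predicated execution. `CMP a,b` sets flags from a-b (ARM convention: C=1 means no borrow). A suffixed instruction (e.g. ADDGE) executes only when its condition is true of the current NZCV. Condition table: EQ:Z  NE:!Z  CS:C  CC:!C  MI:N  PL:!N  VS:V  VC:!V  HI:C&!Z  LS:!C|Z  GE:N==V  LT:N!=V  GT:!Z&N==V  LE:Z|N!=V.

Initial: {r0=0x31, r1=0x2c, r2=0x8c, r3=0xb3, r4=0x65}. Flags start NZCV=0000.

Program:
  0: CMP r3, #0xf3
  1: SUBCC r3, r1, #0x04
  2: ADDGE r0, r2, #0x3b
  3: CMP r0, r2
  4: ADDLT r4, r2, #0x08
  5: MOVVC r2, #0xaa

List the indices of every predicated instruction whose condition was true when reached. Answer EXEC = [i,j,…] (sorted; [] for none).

EXEC = [1]

[0] flags=1000 → (cmp)
[1] flags=1000 CC?T → r3=0x28
[2] flags=1000 GE?F → skip
[3] flags=1001 → (cmp)
[4] flags=1001 LT?F → skip
[5] flags=1001 VC?F → skip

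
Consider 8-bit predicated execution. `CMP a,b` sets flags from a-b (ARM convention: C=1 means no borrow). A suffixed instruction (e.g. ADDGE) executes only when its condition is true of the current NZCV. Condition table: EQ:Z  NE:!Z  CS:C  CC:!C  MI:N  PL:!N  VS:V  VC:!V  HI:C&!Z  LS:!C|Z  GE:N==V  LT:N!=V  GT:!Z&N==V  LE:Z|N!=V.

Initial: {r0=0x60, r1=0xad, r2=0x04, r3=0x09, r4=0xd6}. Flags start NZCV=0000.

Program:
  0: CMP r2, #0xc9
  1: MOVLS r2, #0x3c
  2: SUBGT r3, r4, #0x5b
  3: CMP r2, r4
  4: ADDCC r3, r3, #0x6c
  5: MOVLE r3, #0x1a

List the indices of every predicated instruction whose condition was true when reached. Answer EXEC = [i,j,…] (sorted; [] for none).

EXEC = [1,2,4]

[0] flags=0000 → (cmp)
[1] flags=0000 LS?T → r2=0x3c
[2] flags=0000 GT?T → r3=0x7b
[3] flags=0000 → (cmp)
[4] flags=0000 CC?T → r3=0xe7
[5] flags=0000 LE?F → skip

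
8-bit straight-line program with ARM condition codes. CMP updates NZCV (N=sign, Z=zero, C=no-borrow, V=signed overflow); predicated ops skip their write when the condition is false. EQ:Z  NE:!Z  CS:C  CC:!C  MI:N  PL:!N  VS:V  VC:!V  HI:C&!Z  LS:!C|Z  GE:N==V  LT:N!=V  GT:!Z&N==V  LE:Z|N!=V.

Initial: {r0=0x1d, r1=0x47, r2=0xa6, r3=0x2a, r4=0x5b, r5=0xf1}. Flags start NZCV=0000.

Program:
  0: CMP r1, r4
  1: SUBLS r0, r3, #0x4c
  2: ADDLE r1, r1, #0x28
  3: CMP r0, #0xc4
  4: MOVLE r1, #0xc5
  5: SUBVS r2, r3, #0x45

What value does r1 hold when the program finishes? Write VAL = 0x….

VAL = 0x6f

[0] flags=1000 → (cmp)
[1] flags=1000 LS?T → r0=0xde
[2] flags=1000 LE?T → r1=0x6f
[3] flags=0010 → (cmp)
[4] flags=0010 LE?F → skip
[5] flags=0010 VS?F → skip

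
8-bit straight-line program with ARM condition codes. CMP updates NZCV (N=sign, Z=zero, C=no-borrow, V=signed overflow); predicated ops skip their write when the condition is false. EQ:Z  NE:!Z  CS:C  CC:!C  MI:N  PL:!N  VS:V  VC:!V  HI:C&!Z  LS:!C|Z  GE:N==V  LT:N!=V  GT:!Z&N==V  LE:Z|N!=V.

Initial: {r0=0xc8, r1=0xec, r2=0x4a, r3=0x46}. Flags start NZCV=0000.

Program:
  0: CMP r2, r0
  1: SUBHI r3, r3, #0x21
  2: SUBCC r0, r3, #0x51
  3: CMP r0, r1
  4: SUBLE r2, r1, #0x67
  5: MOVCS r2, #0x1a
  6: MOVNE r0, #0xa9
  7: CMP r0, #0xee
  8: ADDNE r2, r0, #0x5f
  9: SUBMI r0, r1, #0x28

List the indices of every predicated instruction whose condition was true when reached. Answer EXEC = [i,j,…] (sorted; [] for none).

EXEC = [2,5,6,8,9]

0: ✓ CMP  NZCV=1001
1: · SUBHI
2: ✓ SUBCC  r0←0xf5
3: ✓ CMP  NZCV=0010
4: · SUBLE
5: ✓ MOVCS  r2←0x1a
6: ✓ MOVNE  r0←0xa9
7: ✓ CMP  NZCV=1000
8: ✓ ADDNE  r2←0x08
9: ✓ SUBMI  r0←0xc4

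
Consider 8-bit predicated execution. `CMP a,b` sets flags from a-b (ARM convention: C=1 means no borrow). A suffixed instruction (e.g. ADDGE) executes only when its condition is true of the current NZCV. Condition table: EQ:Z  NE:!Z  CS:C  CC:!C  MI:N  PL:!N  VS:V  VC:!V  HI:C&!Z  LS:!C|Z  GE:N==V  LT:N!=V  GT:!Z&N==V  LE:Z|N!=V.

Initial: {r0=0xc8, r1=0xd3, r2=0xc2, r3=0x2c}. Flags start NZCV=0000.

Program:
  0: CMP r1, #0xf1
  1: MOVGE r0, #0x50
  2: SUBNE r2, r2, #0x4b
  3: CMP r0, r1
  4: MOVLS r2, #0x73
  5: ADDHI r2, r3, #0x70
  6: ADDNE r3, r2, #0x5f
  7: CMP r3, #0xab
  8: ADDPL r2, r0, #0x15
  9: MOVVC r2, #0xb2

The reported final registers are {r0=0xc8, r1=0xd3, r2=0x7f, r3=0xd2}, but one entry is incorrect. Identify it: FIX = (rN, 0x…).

0: ✓ CMP  NZCV=1000
1: · MOVGE
2: ✓ SUBNE  r2←0x77
3: ✓ CMP  NZCV=1000
4: ✓ MOVLS  r2←0x73
5: · ADDHI
6: ✓ ADDNE  r3←0xd2
7: ✓ CMP  NZCV=0010
8: ✓ ADDPL  r2←0xdd
9: ✓ MOVVC  r2←0xb2

FIX = (r2, 0xb2)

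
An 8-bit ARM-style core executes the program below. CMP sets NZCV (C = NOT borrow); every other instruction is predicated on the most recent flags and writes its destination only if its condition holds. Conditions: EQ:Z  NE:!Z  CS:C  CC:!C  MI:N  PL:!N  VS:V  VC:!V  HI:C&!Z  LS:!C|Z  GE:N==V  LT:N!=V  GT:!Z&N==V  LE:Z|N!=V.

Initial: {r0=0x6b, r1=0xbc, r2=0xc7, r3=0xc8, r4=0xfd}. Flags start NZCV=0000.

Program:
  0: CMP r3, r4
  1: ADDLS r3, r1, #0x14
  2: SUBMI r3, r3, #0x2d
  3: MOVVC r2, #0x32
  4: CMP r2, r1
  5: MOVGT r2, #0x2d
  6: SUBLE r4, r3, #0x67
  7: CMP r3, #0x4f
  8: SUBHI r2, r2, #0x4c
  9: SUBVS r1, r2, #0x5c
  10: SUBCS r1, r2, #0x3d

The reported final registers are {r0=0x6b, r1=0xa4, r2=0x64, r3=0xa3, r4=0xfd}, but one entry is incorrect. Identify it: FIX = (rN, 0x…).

[0] flags=1000 → (cmp)
[1] flags=1000 LS?T → r3=0xd0
[2] flags=1000 MI?T → r3=0xa3
[3] flags=1000 VC?T → r2=0x32
[4] flags=0000 → (cmp)
[5] flags=0000 GT?T → r2=0x2d
[6] flags=0000 LE?F → skip
[7] flags=0011 → (cmp)
[8] flags=0011 HI?T → r2=0xe1
[9] flags=0011 VS?T → r1=0x85
[10] flags=0011 CS?T → r1=0xa4

FIX = (r2, 0xe1)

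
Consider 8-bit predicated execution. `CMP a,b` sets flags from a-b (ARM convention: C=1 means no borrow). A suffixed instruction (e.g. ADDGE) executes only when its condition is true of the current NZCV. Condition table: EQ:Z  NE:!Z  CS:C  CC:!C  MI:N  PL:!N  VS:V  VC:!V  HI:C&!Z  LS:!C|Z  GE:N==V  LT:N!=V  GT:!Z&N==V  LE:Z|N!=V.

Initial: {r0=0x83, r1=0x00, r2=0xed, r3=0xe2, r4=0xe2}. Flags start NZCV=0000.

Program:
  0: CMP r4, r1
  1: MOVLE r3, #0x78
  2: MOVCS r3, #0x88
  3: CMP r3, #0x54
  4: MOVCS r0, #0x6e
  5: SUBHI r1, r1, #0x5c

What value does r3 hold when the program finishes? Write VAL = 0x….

0: ✓ CMP  NZCV=1010
1: ✓ MOVLE  r3←0x78
2: ✓ MOVCS  r3←0x88
3: ✓ CMP  NZCV=0011
4: ✓ MOVCS  r0←0x6e
5: ✓ SUBHI  r1←0xa4

VAL = 0x88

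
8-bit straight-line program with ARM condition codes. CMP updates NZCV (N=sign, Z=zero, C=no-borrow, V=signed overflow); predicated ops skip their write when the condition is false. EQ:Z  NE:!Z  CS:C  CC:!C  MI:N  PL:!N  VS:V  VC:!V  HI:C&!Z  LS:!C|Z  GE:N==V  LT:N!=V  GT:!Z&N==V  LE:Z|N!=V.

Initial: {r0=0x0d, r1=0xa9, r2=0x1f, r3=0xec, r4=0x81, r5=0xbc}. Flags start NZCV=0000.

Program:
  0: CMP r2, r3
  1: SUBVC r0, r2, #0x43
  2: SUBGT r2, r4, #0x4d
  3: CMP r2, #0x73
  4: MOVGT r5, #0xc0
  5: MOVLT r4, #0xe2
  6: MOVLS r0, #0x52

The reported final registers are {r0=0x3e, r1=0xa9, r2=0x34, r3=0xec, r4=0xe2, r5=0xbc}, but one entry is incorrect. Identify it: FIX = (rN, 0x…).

0: ✓ CMP  NZCV=0000
1: ✓ SUBVC  r0←0xdc
2: ✓ SUBGT  r2←0x34
3: ✓ CMP  NZCV=1000
4: · MOVGT
5: ✓ MOVLT  r4←0xe2
6: ✓ MOVLS  r0←0x52

FIX = (r0, 0x52)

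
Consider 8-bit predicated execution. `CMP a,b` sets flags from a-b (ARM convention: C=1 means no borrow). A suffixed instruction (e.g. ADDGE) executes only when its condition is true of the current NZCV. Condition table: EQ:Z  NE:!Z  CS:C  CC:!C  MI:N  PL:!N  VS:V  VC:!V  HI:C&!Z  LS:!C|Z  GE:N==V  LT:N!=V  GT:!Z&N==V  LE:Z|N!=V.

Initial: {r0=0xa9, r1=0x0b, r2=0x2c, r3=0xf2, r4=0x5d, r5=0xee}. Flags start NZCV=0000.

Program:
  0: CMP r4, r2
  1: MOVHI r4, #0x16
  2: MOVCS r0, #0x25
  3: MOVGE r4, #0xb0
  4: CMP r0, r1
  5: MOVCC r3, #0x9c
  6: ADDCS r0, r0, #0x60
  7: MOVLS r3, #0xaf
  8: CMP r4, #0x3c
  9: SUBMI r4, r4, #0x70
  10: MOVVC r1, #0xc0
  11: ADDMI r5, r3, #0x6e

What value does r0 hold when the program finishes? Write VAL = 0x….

VAL = 0x85

0: ✓ CMP  NZCV=0010
1: ✓ MOVHI  r4←0x16
2: ✓ MOVCS  r0←0x25
3: ✓ MOVGE  r4←0xb0
4: ✓ CMP  NZCV=0010
5: · MOVCC
6: ✓ ADDCS  r0←0x85
7: · MOVLS
8: ✓ CMP  NZCV=0011
9: · SUBMI
10: · MOVVC
11: · ADDMI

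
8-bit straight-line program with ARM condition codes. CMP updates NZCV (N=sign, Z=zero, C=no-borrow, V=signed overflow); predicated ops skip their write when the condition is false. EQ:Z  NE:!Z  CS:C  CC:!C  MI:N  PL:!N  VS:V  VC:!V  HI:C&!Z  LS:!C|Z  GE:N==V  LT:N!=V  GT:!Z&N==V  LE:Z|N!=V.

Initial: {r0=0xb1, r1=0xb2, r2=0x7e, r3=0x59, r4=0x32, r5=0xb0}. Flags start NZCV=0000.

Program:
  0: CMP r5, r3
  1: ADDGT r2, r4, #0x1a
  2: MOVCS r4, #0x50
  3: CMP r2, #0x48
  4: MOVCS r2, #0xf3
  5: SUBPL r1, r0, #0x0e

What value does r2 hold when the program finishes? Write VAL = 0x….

[0] flags=0011 → (cmp)
[1] flags=0011 GT?F → skip
[2] flags=0011 CS?T → r4=0x50
[3] flags=0010 → (cmp)
[4] flags=0010 CS?T → r2=0xf3
[5] flags=0010 PL?T → r1=0xa3

VAL = 0xf3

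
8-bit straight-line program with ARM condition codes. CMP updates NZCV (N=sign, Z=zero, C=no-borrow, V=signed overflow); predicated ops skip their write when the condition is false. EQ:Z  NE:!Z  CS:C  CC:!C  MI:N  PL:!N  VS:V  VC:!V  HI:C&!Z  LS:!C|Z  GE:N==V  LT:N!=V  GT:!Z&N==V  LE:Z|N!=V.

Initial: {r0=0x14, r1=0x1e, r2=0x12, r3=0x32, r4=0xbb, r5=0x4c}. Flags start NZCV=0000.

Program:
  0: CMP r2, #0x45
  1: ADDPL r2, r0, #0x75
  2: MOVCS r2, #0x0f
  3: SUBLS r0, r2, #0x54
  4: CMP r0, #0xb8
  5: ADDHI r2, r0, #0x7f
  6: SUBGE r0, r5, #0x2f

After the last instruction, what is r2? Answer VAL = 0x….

VAL = 0x3d

0: ✓ CMP  NZCV=1000
1: · ADDPL
2: · MOVCS
3: ✓ SUBLS  r0←0xbe
4: ✓ CMP  NZCV=0010
5: ✓ ADDHI  r2←0x3d
6: ✓ SUBGE  r0←0x1d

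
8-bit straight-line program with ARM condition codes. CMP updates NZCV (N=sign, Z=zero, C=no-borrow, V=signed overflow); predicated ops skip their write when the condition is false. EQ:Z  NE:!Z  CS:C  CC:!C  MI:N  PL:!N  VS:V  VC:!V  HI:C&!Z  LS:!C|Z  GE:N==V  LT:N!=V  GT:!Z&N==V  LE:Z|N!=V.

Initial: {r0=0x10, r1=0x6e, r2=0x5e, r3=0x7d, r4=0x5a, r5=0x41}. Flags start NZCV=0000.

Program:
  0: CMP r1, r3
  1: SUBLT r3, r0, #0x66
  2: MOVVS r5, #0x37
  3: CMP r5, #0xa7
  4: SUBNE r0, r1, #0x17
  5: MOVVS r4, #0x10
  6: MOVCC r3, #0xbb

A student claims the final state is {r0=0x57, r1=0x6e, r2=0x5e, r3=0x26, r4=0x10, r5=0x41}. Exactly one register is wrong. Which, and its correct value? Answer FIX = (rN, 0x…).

0: ✓ CMP  NZCV=1000
1: ✓ SUBLT  r3←0xaa
2: · MOVVS
3: ✓ CMP  NZCV=1001
4: ✓ SUBNE  r0←0x57
5: ✓ MOVVS  r4←0x10
6: ✓ MOVCC  r3←0xbb

FIX = (r3, 0xbb)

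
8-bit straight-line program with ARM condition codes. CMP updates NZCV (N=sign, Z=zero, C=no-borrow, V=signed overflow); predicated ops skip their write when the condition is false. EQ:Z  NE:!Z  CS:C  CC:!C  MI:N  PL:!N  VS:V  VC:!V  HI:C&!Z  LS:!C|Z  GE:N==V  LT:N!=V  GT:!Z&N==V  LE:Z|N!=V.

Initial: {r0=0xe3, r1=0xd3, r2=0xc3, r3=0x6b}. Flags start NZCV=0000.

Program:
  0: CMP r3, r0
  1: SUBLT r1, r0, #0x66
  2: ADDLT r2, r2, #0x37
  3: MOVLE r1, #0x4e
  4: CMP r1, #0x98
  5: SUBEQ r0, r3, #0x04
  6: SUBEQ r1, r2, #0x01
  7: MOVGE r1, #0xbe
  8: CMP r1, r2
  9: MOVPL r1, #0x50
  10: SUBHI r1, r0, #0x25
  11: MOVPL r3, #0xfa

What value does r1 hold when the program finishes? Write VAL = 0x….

0: ✓ CMP  NZCV=1001
1: · SUBLT
2: · ADDLT
3: · MOVLE
4: ✓ CMP  NZCV=0010
5: · SUBEQ
6: · SUBEQ
7: ✓ MOVGE  r1←0xbe
8: ✓ CMP  NZCV=1000
9: · MOVPL
10: · SUBHI
11: · MOVPL

VAL = 0xbe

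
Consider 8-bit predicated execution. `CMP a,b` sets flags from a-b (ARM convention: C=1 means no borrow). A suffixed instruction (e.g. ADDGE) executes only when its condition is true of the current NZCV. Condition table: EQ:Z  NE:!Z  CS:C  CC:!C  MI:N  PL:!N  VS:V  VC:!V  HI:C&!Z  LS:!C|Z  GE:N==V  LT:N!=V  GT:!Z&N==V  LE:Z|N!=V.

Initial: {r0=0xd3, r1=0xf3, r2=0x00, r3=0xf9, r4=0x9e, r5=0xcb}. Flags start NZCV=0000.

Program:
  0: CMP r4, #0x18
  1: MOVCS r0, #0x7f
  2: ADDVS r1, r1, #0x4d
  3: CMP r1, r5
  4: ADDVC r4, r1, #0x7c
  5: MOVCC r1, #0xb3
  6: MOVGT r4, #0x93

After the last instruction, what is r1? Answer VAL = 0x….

VAL = 0xf3

[0] flags=1010 → (cmp)
[1] flags=1010 CS?T → r0=0x7f
[2] flags=1010 VS?F → skip
[3] flags=0010 → (cmp)
[4] flags=0010 VC?T → r4=0x6f
[5] flags=0010 CC?F → skip
[6] flags=0010 GT?T → r4=0x93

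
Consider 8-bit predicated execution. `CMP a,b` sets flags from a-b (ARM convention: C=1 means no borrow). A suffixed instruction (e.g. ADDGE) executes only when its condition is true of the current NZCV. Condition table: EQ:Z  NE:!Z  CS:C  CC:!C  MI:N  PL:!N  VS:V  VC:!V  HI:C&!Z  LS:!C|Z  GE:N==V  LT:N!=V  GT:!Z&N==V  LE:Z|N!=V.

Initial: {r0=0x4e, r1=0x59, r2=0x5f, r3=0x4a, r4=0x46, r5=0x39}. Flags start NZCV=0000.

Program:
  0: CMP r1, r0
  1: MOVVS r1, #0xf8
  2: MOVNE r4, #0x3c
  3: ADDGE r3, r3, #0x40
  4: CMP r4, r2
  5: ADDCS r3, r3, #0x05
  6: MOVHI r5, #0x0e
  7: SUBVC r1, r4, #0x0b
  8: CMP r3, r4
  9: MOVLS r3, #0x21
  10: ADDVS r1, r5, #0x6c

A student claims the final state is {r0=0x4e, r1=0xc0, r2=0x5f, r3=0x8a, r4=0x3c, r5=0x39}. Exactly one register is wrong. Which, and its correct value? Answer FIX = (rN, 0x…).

FIX = (r1, 0xa5)

[0] flags=0010 → (cmp)
[1] flags=0010 VS?F → skip
[2] flags=0010 NE?T → r4=0x3c
[3] flags=0010 GE?T → r3=0x8a
[4] flags=1000 → (cmp)
[5] flags=1000 CS?F → skip
[6] flags=1000 HI?F → skip
[7] flags=1000 VC?T → r1=0x31
[8] flags=0011 → (cmp)
[9] flags=0011 LS?F → skip
[10] flags=0011 VS?T → r1=0xa5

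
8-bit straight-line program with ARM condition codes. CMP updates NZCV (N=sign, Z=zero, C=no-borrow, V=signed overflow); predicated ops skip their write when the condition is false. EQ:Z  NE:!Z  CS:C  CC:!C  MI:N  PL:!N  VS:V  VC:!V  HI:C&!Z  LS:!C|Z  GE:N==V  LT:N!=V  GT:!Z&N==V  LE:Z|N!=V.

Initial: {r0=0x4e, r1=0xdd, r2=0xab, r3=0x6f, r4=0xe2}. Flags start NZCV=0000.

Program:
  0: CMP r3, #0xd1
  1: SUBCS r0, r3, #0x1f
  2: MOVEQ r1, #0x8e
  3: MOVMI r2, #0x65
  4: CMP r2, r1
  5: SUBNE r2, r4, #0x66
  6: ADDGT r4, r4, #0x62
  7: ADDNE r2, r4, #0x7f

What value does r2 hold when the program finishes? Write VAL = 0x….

VAL = 0xc3

0: ✓ CMP  NZCV=1001
1: · SUBCS
2: · MOVEQ
3: ✓ MOVMI  r2←0x65
4: ✓ CMP  NZCV=1001
5: ✓ SUBNE  r2←0x7c
6: ✓ ADDGT  r4←0x44
7: ✓ ADDNE  r2←0xc3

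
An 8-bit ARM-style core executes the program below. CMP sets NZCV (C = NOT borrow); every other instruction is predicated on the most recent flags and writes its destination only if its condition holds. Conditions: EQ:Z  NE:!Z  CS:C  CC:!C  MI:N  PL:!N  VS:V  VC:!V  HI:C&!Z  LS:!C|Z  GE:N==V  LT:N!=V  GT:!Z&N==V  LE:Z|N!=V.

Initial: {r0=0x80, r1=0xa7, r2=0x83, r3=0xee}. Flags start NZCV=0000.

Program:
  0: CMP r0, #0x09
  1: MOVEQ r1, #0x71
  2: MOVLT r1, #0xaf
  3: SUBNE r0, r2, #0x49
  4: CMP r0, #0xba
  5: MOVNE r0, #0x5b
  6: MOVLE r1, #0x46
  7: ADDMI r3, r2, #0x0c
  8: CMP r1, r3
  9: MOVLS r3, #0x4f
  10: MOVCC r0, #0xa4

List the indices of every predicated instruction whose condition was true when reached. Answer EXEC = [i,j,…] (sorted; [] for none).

EXEC = [2,3,5,7]

0: ✓ CMP  NZCV=0011
1: · MOVEQ
2: ✓ MOVLT  r1←0xaf
3: ✓ SUBNE  r0←0x3a
4: ✓ CMP  NZCV=1001
5: ✓ MOVNE  r0←0x5b
6: · MOVLE
7: ✓ ADDMI  r3←0x8f
8: ✓ CMP  NZCV=0010
9: · MOVLS
10: · MOVCC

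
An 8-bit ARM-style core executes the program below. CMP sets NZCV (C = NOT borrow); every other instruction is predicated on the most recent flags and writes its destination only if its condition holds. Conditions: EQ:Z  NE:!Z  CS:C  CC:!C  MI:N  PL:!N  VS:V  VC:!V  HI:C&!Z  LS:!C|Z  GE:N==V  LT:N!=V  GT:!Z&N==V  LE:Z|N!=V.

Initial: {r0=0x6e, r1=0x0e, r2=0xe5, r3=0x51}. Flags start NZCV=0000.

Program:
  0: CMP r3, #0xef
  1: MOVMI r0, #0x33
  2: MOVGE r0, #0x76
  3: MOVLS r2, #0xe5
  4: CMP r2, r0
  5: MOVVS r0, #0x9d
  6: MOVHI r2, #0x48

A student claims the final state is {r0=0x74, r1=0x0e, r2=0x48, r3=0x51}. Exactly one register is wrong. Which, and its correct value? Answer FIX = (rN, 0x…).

0: ✓ CMP  NZCV=0000
1: · MOVMI
2: ✓ MOVGE  r0←0x76
3: ✓ MOVLS  r2←0xe5
4: ✓ CMP  NZCV=0011
5: ✓ MOVVS  r0←0x9d
6: ✓ MOVHI  r2←0x48

FIX = (r0, 0x9d)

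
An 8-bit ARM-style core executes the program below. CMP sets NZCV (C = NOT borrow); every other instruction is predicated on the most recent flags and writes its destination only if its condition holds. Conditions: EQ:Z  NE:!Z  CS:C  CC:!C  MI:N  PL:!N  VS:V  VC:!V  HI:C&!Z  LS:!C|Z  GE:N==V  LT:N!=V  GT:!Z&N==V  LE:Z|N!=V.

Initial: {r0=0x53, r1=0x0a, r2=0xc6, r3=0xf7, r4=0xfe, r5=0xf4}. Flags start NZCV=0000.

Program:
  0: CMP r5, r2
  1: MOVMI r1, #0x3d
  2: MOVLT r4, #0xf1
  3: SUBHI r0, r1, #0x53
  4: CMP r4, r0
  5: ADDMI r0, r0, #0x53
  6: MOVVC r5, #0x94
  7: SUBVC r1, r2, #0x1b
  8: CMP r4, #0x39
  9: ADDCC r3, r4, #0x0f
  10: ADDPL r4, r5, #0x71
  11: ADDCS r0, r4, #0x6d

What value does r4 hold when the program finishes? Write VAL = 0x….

VAL = 0xfe

[0] flags=0010 → (cmp)
[1] flags=0010 MI?F → skip
[2] flags=0010 LT?F → skip
[3] flags=0010 HI?T → r0=0xb7
[4] flags=0010 → (cmp)
[5] flags=0010 MI?F → skip
[6] flags=0010 VC?T → r5=0x94
[7] flags=0010 VC?T → r1=0xab
[8] flags=1010 → (cmp)
[9] flags=1010 CC?F → skip
[10] flags=1010 PL?F → skip
[11] flags=1010 CS?T → r0=0x6b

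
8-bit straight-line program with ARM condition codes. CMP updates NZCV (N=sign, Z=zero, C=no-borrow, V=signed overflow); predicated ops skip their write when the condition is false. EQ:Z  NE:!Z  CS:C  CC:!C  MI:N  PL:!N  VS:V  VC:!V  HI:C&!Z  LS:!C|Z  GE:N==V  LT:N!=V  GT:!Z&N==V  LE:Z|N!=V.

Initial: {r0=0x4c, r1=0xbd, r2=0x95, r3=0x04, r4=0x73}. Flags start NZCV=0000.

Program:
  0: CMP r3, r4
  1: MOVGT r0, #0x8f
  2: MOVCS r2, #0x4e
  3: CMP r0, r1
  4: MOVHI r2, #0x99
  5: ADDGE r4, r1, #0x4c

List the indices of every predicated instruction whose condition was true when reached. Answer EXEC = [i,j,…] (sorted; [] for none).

EXEC = [5]

0: ✓ CMP  NZCV=1000
1: · MOVGT
2: · MOVCS
3: ✓ CMP  NZCV=1001
4: · MOVHI
5: ✓ ADDGE  r4←0x09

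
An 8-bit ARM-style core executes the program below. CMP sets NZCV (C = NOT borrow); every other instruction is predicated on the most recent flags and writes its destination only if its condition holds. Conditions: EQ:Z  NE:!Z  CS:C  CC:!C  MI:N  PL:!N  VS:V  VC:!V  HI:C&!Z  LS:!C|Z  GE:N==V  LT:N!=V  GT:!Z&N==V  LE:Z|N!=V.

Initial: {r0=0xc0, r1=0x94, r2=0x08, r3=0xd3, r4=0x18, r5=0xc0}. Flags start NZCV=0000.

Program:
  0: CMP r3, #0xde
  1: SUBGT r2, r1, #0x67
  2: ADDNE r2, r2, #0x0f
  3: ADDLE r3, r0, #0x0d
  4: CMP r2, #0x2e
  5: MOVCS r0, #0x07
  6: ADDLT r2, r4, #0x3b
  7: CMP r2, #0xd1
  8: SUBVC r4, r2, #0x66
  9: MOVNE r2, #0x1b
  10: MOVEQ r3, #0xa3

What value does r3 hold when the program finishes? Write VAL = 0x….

VAL = 0xcd

0: ✓ CMP  NZCV=1000
1: · SUBGT
2: ✓ ADDNE  r2←0x17
3: ✓ ADDLE  r3←0xcd
4: ✓ CMP  NZCV=1000
5: · MOVCS
6: ✓ ADDLT  r2←0x53
7: ✓ CMP  NZCV=1001
8: · SUBVC
9: ✓ MOVNE  r2←0x1b
10: · MOVEQ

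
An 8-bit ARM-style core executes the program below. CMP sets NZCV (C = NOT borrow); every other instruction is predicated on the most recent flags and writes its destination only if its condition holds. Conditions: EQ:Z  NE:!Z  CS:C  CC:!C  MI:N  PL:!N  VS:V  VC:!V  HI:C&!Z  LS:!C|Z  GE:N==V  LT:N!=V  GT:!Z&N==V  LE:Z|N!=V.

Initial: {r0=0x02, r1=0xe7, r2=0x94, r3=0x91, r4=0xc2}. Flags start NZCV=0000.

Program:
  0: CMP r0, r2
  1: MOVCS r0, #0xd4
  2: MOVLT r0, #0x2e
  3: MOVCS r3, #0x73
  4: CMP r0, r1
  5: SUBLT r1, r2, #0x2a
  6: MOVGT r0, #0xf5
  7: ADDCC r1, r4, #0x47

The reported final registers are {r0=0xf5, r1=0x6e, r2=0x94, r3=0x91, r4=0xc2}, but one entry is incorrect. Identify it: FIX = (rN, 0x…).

FIX = (r1, 0x09)

0: ✓ CMP  NZCV=0000
1: · MOVCS
2: · MOVLT
3: · MOVCS
4: ✓ CMP  NZCV=0000
5: · SUBLT
6: ✓ MOVGT  r0←0xf5
7: ✓ ADDCC  r1←0x09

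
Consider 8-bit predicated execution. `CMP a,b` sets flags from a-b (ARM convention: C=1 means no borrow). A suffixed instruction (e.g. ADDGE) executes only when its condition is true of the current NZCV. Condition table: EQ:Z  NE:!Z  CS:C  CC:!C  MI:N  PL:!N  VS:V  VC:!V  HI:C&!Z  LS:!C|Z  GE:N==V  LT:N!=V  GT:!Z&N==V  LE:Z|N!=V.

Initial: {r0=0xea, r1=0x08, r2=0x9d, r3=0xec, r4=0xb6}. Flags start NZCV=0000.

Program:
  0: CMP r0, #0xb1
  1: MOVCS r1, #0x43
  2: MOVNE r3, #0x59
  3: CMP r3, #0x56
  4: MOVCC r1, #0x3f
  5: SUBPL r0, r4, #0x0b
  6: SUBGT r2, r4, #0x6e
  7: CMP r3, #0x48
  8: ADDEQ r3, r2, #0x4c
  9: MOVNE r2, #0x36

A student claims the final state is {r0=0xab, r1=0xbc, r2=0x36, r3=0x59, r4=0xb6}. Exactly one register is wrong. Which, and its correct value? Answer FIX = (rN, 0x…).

0: ✓ CMP  NZCV=0010
1: ✓ MOVCS  r1←0x43
2: ✓ MOVNE  r3←0x59
3: ✓ CMP  NZCV=0010
4: · MOVCC
5: ✓ SUBPL  r0←0xab
6: ✓ SUBGT  r2←0x48
7: ✓ CMP  NZCV=0010
8: · ADDEQ
9: ✓ MOVNE  r2←0x36

FIX = (r1, 0x43)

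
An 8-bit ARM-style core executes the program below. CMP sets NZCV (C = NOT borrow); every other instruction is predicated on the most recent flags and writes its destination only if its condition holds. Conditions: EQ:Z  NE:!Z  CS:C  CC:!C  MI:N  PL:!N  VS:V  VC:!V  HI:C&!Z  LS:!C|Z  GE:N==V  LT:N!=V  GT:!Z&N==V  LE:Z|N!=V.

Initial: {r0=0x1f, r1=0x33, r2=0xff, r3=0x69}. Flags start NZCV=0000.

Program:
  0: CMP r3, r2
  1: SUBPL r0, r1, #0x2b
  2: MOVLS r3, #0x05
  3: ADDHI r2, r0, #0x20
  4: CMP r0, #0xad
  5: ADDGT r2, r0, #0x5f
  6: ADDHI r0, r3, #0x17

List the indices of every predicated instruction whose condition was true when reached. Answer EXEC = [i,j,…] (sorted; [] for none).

[0] flags=0000 → (cmp)
[1] flags=0000 PL?T → r0=0x08
[2] flags=0000 LS?T → r3=0x05
[3] flags=0000 HI?F → skip
[4] flags=0000 → (cmp)
[5] flags=0000 GT?T → r2=0x67
[6] flags=0000 HI?F → skip

EXEC = [1,2,5]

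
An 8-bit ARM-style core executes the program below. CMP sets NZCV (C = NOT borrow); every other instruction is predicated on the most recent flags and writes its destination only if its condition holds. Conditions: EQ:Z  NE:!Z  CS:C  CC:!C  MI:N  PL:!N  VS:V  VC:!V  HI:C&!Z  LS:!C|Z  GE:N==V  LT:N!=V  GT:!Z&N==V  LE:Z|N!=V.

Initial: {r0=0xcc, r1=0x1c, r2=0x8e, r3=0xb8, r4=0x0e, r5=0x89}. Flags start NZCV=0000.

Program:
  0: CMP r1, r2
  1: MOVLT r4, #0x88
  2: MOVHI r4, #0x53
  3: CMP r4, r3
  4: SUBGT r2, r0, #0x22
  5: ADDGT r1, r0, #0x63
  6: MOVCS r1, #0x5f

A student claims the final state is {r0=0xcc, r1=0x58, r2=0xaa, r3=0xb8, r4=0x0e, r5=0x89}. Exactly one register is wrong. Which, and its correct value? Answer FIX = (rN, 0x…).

[0] flags=1001 → (cmp)
[1] flags=1001 LT?F → skip
[2] flags=1001 HI?F → skip
[3] flags=0000 → (cmp)
[4] flags=0000 GT?T → r2=0xaa
[5] flags=0000 GT?T → r1=0x2f
[6] flags=0000 CS?F → skip

FIX = (r1, 0x2f)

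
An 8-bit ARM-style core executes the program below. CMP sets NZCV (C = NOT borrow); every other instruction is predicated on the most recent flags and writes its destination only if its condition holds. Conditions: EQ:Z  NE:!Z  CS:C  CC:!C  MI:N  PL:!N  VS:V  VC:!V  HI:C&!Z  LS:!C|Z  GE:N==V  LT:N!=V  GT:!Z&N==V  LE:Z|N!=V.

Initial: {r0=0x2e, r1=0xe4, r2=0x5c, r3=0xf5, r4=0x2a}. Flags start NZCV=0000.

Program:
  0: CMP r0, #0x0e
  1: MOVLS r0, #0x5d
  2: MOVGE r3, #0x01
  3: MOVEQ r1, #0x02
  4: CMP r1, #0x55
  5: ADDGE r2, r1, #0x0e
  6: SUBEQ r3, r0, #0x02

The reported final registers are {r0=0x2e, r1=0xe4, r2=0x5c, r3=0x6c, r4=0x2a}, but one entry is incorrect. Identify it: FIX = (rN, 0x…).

FIX = (r3, 0x01)

0: ✓ CMP  NZCV=0010
1: · MOVLS
2: ✓ MOVGE  r3←0x01
3: · MOVEQ
4: ✓ CMP  NZCV=1010
5: · ADDGE
6: · SUBEQ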